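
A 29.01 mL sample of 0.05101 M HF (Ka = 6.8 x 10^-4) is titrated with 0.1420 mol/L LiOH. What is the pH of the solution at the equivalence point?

7.87

n(HF) = 0.05101 x 0.02901 = 0.001480 mol; V(LiOH) at equivalence = 0.001480/0.1420 = 0.01042 L.
At equivalence all the acid is converted to F-; total volume = 0.02901 + 0.01042 = 0.03943 L, so [F-] = 0.001480/0.03943 = 0.03753 M.
Kb = Kw/Ka = 1.0e-14 / 6.8 x 10^-4 = 1.47e-11.
[OH^-] = sqrt(Kb x [F-]) = sqrt(1.47e-11 x 0.03753) = 7.43e-7 M.
pOH = 6.13, so pH = 14.00 - 6.13 = 7.87.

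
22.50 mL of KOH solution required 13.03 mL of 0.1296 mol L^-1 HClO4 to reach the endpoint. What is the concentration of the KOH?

0.0751 M

n(HClO4) delivered = 0.1296 x 0.01303 = 0.001689 mol.
For a 1:1 reaction, n(KOH) = 0.001689 mol.
[KOH] = 0.001689 mol / 0.02250 L = 0.0751 M.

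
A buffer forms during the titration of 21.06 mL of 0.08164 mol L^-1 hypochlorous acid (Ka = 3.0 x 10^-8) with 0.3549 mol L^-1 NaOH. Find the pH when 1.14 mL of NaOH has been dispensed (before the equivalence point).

7.01

Initial n(HClO) = 0.08164 x 0.02106 = 0.001719 mol.
n(NaOH) added = 0.3549 x 0.001140 = 0.0004046 mol, converting that many moles of HClO to ClO-.
Remaining n(HClO) = 0.001315 mol; n(ClO-) = 0.0004046 mol.
By Henderson-Hasselbalch, pH = pKa + log([A^-]/[HA]) = 7.52 + log(0.0004046/0.001315) = 7.52 + (-0.51) = 7.01.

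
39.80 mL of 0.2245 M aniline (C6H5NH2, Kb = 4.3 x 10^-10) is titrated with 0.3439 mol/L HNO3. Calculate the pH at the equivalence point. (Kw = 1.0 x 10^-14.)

2.75

n(C6H5NH2) = 0.2245 x 0.03980 = 0.008935 mol; V(HNO3) at equivalence = 0.008935/0.3439 = 0.02598 L.
At equivalence the base is fully converted to C6H5NH3+; total volume = 0.06578 L, so [C6H5NH3+] = 0.008935/0.06578 = 0.1358 M.
Ka(C6H5NH3+) = Kw/Kb = 1.0e-14 / 4.3 x 10^-10 = 2.33e-5.
[H^+] = sqrt(Ka x [C6H5NH3+]) = sqrt(2.33e-5 x 0.1358) = 0.00178 M.
pH = -log(0.00178) = 2.75.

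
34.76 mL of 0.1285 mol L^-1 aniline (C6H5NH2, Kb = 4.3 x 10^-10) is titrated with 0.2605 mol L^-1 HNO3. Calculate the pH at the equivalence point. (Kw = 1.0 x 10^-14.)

n(C6H5NH2) = 0.1285 x 0.03476 = 0.004467 mol; V(HNO3) at equivalence = 0.004467/0.2605 = 0.01715 L.
At equivalence the base is fully converted to C6H5NH3+; total volume = 0.05191 L, so [C6H5NH3+] = 0.004467/0.05191 = 0.08605 M.
Ka(C6H5NH3+) = Kw/Kb = 1.0e-14 / 4.3 x 10^-10 = 2.33e-5.
[H^+] = sqrt(Ka x [C6H5NH3+]) = sqrt(2.33e-5 x 0.08605) = 0.00141 M.
pH = -log(0.00141) = 2.85.

2.85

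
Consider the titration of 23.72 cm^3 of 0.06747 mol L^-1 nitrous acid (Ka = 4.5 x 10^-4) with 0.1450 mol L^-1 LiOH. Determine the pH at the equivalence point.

8.00

n(HNO2) = 0.06747 x 0.02372 = 0.001600 mol; V(LiOH) at equivalence = 0.001600/0.1450 = 0.01104 L.
At equivalence all the acid is converted to NO2-; total volume = 0.02372 + 0.01104 = 0.03476 L, so [NO2-] = 0.001600/0.03476 = 0.04604 M.
Kb = Kw/Ka = 1.0e-14 / 4.5 x 10^-4 = 2.22e-11.
[OH^-] = sqrt(Kb x [NO2-]) = sqrt(2.22e-11 x 0.04604) = 1.01e-6 M.
pOH = 6.00, so pH = 14.00 - 6.00 = 8.00.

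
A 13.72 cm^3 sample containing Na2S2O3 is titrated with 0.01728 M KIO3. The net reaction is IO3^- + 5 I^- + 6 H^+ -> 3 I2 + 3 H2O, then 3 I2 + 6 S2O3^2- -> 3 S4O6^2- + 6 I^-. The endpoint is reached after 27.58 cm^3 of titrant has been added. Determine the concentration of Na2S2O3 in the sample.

n(KIO3) = 0.01728 x 0.02758 = 0.0004766 mol.
From the balanced equation, 1 mol KIO3 reacts with 6 mol Na2S2O3, so n(Na2S2O3) = 0.0004766 x 6/1 = 0.002859 mol.
[Na2S2O3] = 0.002859 / 0.01372 L = 0.208 M.

0.208 M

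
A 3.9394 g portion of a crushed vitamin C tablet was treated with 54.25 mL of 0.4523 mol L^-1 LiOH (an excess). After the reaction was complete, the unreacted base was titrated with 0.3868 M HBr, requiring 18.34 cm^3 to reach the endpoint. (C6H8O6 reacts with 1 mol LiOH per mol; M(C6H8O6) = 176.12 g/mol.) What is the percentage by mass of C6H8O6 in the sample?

Total n(LiOH) added = 0.4523 x 0.05425 = 0.02454 mol.
n(HBr) used = 0.3868 x 0.01834 = 0.007094 mol, which equals the excess n(LiOH).
So n(LiOH) consumed by the sample = 0.02454 - 0.007094 = 0.01744 mol.
n(C6H8O6) = 0.01744 / 1 = 0.01744 mol.
mass C6H8O6 = 0.01744 x 176.12 = 3.072 g, so %C6H8O6 = 3.072/3.9394 x 100 = 78.0%.

78.0%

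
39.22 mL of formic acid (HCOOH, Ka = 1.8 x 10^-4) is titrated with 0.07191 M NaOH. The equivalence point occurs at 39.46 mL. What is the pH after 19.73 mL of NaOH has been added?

3.74

19.73 mL is exactly half the equivalence volume (39.46/2), i.e. the half-equivalence point.
There, n(HA) = n(A^-), so pH = pKa = -log(1.8 x 10^-4) = 3.74.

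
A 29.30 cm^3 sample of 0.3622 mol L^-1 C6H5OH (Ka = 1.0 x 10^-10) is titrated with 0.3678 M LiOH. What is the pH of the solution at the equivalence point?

11.63

n(C6H5OH) = 0.3622 x 0.02930 = 0.01061 mol; V(LiOH) at equivalence = 0.01061/0.3678 = 0.02885 L.
At equivalence all the acid is converted to C6H5O-; total volume = 0.02930 + 0.02885 = 0.05815 L, so [C6H5O-] = 0.01061/0.05815 = 0.1825 M.
Kb = Kw/Ka = 1.0e-14 / 1.0 x 10^-10 = 0.000100.
[OH^-] = sqrt(Kb x [C6H5O-]) = sqrt(0.000100 x 0.1825) = 0.00427 M.
pOH = 2.37, so pH = 14.00 - 2.37 = 11.63.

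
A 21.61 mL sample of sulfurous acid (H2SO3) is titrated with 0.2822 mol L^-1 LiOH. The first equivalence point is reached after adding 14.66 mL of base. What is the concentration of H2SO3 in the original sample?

n(LiOH) = 0.2822 x 0.01466 = 0.004137 mol.
At the first equivalence point, 1 mol OH^- react per mol H2SO3, so n(H2SO3) = 0.004137 / 1 = 0.004137 mol.
[H2SO3] = 0.004137 / 0.02161 L = 0.191 M.

0.191 M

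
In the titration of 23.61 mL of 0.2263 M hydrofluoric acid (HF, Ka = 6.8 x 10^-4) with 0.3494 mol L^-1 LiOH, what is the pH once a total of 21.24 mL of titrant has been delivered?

12.67

n(acid) = 0.2263 x 0.02361 = 0.005343 mol; n(LiOH) added = 0.3494 x 0.02124 = 0.007421 mol.
Base is in excess by 0.007421 - 0.005343 = 0.002078 mol in a total volume of 0.04485 L.
[OH^-] = 0.002078/0.04485 = 0.04634 M, so pOH = 1.33 and pH = 14.00 - 1.33 = 12.67.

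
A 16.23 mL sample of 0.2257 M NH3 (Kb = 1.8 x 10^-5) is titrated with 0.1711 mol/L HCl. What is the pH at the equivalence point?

n(NH3) = 0.2257 x 0.01623 = 0.003663 mol; V(HCl) at equivalence = 0.003663/0.1711 = 0.02141 L.
At equivalence the base is fully converted to NH4+; total volume = 0.03764 L, so [NH4+] = 0.003663/0.03764 = 0.09732 M.
Ka(NH4+) = Kw/Kb = 1.0e-14 / 1.8 x 10^-5 = 5.56e-10.
[H^+] = sqrt(Ka x [NH4+]) = sqrt(5.56e-10 x 0.09732) = 7.35e-6 M.
pH = -log(7.35e-6) = 5.13.

5.13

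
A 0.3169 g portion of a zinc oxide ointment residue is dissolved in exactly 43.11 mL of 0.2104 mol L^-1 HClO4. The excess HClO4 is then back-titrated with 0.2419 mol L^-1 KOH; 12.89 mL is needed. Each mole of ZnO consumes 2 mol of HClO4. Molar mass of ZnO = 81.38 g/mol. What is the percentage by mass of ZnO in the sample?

76.4%

Total n(HClO4) added = 0.2104 x 0.04311 = 0.009070 mol.
n(KOH) used = 0.2419 x 0.01289 = 0.003118 mol, which equals the excess n(HClO4).
So n(HClO4) consumed by the sample = 0.009070 - 0.003118 = 0.005952 mol.
n(ZnO) = 0.005952 / 2 = 0.002976 mol.
mass ZnO = 0.002976 x 81.38 = 0.2422 g, so %ZnO = 0.2422/0.3169 x 100 = 76.4%.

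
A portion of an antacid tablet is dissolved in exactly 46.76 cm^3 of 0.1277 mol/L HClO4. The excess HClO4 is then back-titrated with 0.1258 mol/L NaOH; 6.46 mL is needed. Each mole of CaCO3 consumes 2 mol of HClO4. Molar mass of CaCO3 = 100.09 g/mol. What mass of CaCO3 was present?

Total n(HClO4) added = 0.1277 x 0.04676 = 0.005971 mol.
n(NaOH) used = 0.1258 x 0.006460 = 0.0008127 mol, which equals the excess n(HClO4).
So n(HClO4) consumed by the sample = 0.005971 - 0.0008127 = 0.005159 mol.
n(CaCO3) = 0.005159 / 2 = 0.002579 mol.
mass = 0.002579 mol x 100.09 g/mol = 0.258 g.

0.258 g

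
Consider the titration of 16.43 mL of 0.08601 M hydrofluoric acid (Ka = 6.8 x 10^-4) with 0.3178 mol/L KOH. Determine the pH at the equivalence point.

n(HF) = 0.08601 x 0.01643 = 0.001413 mol; V(KOH) at equivalence = 0.001413/0.3178 = 0.004447 L.
At equivalence all the acid is converted to F-; total volume = 0.01643 + 0.004447 = 0.02088 L, so [F-] = 0.001413/0.02088 = 0.06769 M.
Kb = Kw/Ka = 1.0e-14 / 6.8 x 10^-4 = 1.47e-11.
[OH^-] = sqrt(Kb x [F-]) = sqrt(1.47e-11 x 0.06769) = 9.98e-7 M.
pOH = 6.00, so pH = 14.00 - 6.00 = 8.00.

8.00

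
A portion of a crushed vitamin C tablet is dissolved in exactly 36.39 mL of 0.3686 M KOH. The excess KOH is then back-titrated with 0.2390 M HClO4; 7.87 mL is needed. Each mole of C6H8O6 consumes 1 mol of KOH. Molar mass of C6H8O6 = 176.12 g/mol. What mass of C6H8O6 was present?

Total n(KOH) added = 0.3686 x 0.03639 = 0.01341 mol.
n(HClO4) used = 0.2390 x 0.007870 = 0.001881 mol, which equals the excess n(KOH).
So n(KOH) consumed by the sample = 0.01341 - 0.001881 = 0.01153 mol.
n(C6H8O6) = 0.01153 / 1 = 0.01153 mol.
mass = 0.01153 mol x 176.12 g/mol = 2.03 g.

2.03 g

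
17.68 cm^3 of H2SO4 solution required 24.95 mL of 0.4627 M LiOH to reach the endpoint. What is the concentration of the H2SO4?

n(LiOH) delivered = 0.4627 x 0.02495 = 0.01154 mol.
The reaction is 1 H2SO4 + 2 LiOH, so n(H2SO4) = 0.01154 x 1/2 = 0.005772 mol.
[H2SO4] = 0.005772 mol / 0.01768 L = 0.326 M.

0.326 M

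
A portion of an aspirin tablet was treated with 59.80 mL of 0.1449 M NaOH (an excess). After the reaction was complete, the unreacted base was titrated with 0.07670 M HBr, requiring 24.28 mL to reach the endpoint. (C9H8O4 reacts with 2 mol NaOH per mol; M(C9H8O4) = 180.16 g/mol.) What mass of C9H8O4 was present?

Total n(NaOH) added = 0.1449 x 0.05980 = 0.008665 mol.
n(HBr) used = 0.07670 x 0.02428 = 0.001862 mol, which equals the excess n(NaOH).
So n(NaOH) consumed by the sample = 0.008665 - 0.001862 = 0.006803 mol.
n(C9H8O4) = 0.006803 / 2 = 0.003401 mol.
mass = 0.003401 mol x 180.16 g/mol = 0.613 g.

0.613 g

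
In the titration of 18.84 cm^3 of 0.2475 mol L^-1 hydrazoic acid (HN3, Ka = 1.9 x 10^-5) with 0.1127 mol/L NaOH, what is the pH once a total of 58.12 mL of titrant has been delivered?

n(acid) = 0.2475 x 0.01884 = 0.004663 mol; n(NaOH) added = 0.1127 x 0.05812 = 0.006550 mol.
Base is in excess by 0.006550 - 0.004663 = 0.001887 mol in a total volume of 0.07696 L.
[OH^-] = 0.001887/0.07696 = 0.02452 M, so pOH = 1.61 and pH = 14.00 - 1.61 = 12.39.

12.39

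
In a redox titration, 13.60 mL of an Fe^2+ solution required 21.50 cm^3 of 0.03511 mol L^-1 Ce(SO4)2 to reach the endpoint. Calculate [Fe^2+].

0.0555 M

n(Ce(SO4)2) = 0.03511 x 0.02150 = 0.0007549 mol.
From the balanced equation, 1 mol Ce(SO4)2 reacts with 1 mol Fe^2+, so n(Fe^2+) = 0.0007549 x 1/1 = 0.0007549 mol.
[Fe^2+] = 0.0007549 / 0.01360 L = 0.0555 M.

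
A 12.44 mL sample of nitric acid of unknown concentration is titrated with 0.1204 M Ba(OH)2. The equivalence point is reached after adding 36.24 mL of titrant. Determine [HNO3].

n(Ba(OH)2) delivered = 0.1204 x 0.03624 = 0.004363 mol.
The reaction is 2 HNO3 + 1 Ba(OH)2, so n(HNO3) = 0.004363 x 2/1 = 0.008727 mol.
[HNO3] = 0.008727 mol / 0.01244 L = 0.701 M.

0.701 M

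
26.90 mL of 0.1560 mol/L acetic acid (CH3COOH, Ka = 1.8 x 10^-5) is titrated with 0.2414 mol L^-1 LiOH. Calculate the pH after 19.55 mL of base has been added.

12.05

n(acid) = 0.1560 x 0.02690 = 0.004196 mol; n(LiOH) added = 0.2414 x 0.01955 = 0.004719 mol.
Base is in excess by 0.004719 - 0.004196 = 0.0005230 mol in a total volume of 0.04645 L.
[OH^-] = 0.0005230/0.04645 = 0.01126 M, so pOH = 1.95 and pH = 14.00 - 1.95 = 12.05.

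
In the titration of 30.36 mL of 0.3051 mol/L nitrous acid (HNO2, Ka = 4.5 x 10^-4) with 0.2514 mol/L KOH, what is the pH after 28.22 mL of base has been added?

Initial n(HNO2) = 0.3051 x 0.03036 = 0.009263 mol.
n(KOH) added = 0.2514 x 0.02822 = 0.007095 mol, converting that many moles of HNO2 to NO2-.
Remaining n(HNO2) = 0.002168 mol; n(NO2-) = 0.007095 mol.
By Henderson-Hasselbalch, pH = pKa + log([A^-]/[HA]) = 3.35 + log(0.007095/0.002168) = 3.35 + (+0.51) = 3.86.

3.86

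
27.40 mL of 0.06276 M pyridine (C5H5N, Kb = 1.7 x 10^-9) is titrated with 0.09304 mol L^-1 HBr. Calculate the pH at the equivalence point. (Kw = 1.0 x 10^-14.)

3.33

n(C5H5N) = 0.06276 x 0.02740 = 0.001720 mol; V(HBr) at equivalence = 0.001720/0.09304 = 0.01848 L.
At equivalence the base is fully converted to C5H5NH+; total volume = 0.04588 L, so [C5H5NH+] = 0.001720/0.04588 = 0.03748 M.
Ka(C5H5NH+) = Kw/Kb = 1.0e-14 / 1.7 x 10^-9 = 5.88e-6.
[H^+] = sqrt(Ka x [C5H5NH+]) = sqrt(5.88e-6 x 0.03748) = 0.000470 M.
pH = -log(0.000470) = 3.33.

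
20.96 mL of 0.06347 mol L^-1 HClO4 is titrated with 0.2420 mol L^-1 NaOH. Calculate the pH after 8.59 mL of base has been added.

12.40

n(acid) = 0.06347 x 0.02096 = 0.001330 mol; n(NaOH) added = 0.2420 x 0.008590 = 0.002079 mol.
Base is in excess by 0.002079 - 0.001330 = 0.0007484 mol in a total volume of 0.02955 L.
[OH^-] = 0.0007484/0.02955 = 0.02533 M, so pOH = 1.60 and pH = 14.00 - 1.60 = 12.40.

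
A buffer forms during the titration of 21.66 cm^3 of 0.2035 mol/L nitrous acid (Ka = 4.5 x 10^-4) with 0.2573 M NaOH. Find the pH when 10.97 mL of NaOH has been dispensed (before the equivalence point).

Initial n(HNO2) = 0.2035 x 0.02166 = 0.004408 mol.
n(NaOH) added = 0.2573 x 0.01097 = 0.002823 mol, converting that many moles of HNO2 to NO2-.
Remaining n(HNO2) = 0.001585 mol; n(NO2-) = 0.002823 mol.
By Henderson-Hasselbalch, pH = pKa + log([A^-]/[HA]) = 3.35 + log(0.002823/0.001585) = 3.35 + (+0.25) = 3.60.

3.60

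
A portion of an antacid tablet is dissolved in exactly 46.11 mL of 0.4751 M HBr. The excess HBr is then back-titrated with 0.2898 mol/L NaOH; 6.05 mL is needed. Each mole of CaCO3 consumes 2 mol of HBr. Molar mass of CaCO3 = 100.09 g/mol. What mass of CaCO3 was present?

Total n(HBr) added = 0.4751 x 0.04611 = 0.02191 mol.
n(NaOH) used = 0.2898 x 0.006050 = 0.001753 mol, which equals the excess n(HBr).
So n(HBr) consumed by the sample = 0.02191 - 0.001753 = 0.02015 mol.
n(CaCO3) = 0.02015 / 2 = 0.01008 mol.
mass = 0.01008 mol x 100.09 g/mol = 1.01 g.

1.01 g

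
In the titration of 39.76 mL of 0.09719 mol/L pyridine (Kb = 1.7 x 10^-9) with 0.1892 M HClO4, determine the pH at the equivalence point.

3.21

n(C5H5N) = 0.09719 x 0.03976 = 0.003864 mol; V(HClO4) at equivalence = 0.003864/0.1892 = 0.02042 L.
At equivalence the base is fully converted to C5H5NH+; total volume = 0.06018 L, so [C5H5NH+] = 0.003864/0.06018 = 0.06421 M.
Ka(C5H5NH+) = Kw/Kb = 1.0e-14 / 1.7 x 10^-9 = 5.88e-6.
[H^+] = sqrt(Ka x [C5H5NH+]) = sqrt(5.88e-6 x 0.06421) = 0.000615 M.
pH = -log(0.000615) = 3.21.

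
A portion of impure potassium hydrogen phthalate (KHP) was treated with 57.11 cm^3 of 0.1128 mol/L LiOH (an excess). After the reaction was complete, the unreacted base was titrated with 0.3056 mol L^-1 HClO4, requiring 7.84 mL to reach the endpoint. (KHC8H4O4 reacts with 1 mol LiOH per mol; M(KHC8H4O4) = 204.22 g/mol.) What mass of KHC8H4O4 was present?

Total n(LiOH) added = 0.1128 x 0.05711 = 0.006442 mol.
n(HClO4) used = 0.3056 x 0.007840 = 0.002396 mol, which equals the excess n(LiOH).
So n(LiOH) consumed by the sample = 0.006442 - 0.002396 = 0.004046 mol.
n(KHC8H4O4) = 0.004046 / 1 = 0.004046 mol.
mass = 0.004046 mol x 204.22 g/mol = 0.826 g.

0.826 g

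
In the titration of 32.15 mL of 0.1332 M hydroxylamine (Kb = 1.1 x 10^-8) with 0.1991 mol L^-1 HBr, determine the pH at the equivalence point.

3.57

n(NH2OH) = 0.1332 x 0.03215 = 0.004282 mol; V(HBr) at equivalence = 0.004282/0.1991 = 0.02151 L.
At equivalence the base is fully converted to NH3OH+; total volume = 0.05366 L, so [NH3OH+] = 0.004282/0.05366 = 0.07981 M.
Ka(NH3OH+) = Kw/Kb = 1.0e-14 / 1.1 x 10^-8 = 9.09e-7.
[H^+] = sqrt(Ka x [NH3OH+]) = sqrt(9.09e-7 x 0.07981) = 0.000269 M.
pH = -log(0.000269) = 3.57.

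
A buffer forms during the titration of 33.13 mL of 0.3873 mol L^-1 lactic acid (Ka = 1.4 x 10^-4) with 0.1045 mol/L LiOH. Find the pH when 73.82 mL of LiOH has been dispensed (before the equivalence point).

Initial n(HC3H5O3) = 0.3873 x 0.03313 = 0.01283 mol.
n(LiOH) added = 0.1045 x 0.07382 = 0.007714 mol, converting that many moles of HC3H5O3 to C3H5O3-.
Remaining n(HC3H5O3) = 0.005117 mol; n(C3H5O3-) = 0.007714 mol.
By Henderson-Hasselbalch, pH = pKa + log([A^-]/[HA]) = 3.85 + log(0.007714/0.005117) = 3.85 + (+0.18) = 4.03.

4.03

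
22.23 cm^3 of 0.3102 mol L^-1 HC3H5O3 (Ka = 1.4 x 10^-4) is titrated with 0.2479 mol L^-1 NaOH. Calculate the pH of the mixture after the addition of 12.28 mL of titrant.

3.75

Initial n(HC3H5O3) = 0.3102 x 0.02223 = 0.006896 mol.
n(NaOH) added = 0.2479 x 0.01228 = 0.003044 mol, converting that many moles of HC3H5O3 to C3H5O3-.
Remaining n(HC3H5O3) = 0.003852 mol; n(C3H5O3-) = 0.003044 mol.
By Henderson-Hasselbalch, pH = pKa + log([A^-]/[HA]) = 3.85 + log(0.003044/0.003852) = 3.85 + (-0.10) = 3.75.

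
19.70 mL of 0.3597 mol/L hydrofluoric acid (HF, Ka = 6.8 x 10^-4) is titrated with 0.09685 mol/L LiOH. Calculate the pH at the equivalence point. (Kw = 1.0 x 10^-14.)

8.03

n(HF) = 0.3597 x 0.01970 = 0.007086 mol; V(LiOH) at equivalence = 0.007086/0.09685 = 0.07317 L.
At equivalence all the acid is converted to F-; total volume = 0.01970 + 0.07317 = 0.09287 L, so [F-] = 0.007086/0.09287 = 0.07630 M.
Kb = Kw/Ka = 1.0e-14 / 6.8 x 10^-4 = 1.47e-11.
[OH^-] = sqrt(Kb x [F-]) = sqrt(1.47e-11 x 0.07630) = 1.06e-6 M.
pOH = 5.97, so pH = 14.00 - 5.97 = 8.03.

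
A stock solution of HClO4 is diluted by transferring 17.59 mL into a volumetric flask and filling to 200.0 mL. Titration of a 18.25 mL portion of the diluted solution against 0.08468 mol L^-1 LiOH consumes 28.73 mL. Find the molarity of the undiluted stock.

n(LiOH) = 0.08468 x 0.02873 = 0.002433 mol.
n(HClO4) in the aliquot = 0.002433 mol.
[diluted HClO4] = 0.002433 / 0.01825 = 0.1333 M.
Dilution factor = 200.0/17.59 = 11.37, so [stock] = 0.1333 x 11.37 = 1.52 M.

1.52 M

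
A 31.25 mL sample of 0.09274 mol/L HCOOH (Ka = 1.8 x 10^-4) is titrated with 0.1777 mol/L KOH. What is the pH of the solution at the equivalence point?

n(HCOOH) = 0.09274 x 0.03125 = 0.002898 mol; V(KOH) at equivalence = 0.002898/0.1777 = 0.01631 L.
At equivalence all the acid is converted to HCOO-; total volume = 0.03125 + 0.01631 = 0.04756 L, so [HCOO-] = 0.002898/0.04756 = 0.06094 M.
Kb = Kw/Ka = 1.0e-14 / 1.8 x 10^-4 = 5.56e-11.
[OH^-] = sqrt(Kb x [HCOO-]) = sqrt(5.56e-11 x 0.06094) = 1.84e-6 M.
pOH = 5.74, so pH = 14.00 - 5.74 = 8.26.

8.26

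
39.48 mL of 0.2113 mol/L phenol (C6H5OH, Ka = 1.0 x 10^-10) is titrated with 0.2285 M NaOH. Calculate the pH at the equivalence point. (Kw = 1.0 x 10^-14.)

11.52

n(C6H5OH) = 0.2113 x 0.03948 = 0.008342 mol; V(NaOH) at equivalence = 0.008342/0.2285 = 0.03651 L.
At equivalence all the acid is converted to C6H5O-; total volume = 0.03948 + 0.03651 = 0.07599 L, so [C6H5O-] = 0.008342/0.07599 = 0.1098 M.
Kb = Kw/Ka = 1.0e-14 / 1.0 x 10^-10 = 0.000100.
[OH^-] = sqrt(Kb x [C6H5O-]) = sqrt(0.000100 x 0.1098) = 0.00331 M.
pOH = 2.48, so pH = 14.00 - 2.48 = 11.52.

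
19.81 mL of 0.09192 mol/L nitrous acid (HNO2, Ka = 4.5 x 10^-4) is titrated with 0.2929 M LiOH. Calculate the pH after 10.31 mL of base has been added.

12.60

n(acid) = 0.09192 x 0.01981 = 0.001821 mol; n(LiOH) added = 0.2929 x 0.01031 = 0.003020 mol.
Base is in excess by 0.003020 - 0.001821 = 0.001199 mol in a total volume of 0.03012 L.
[OH^-] = 0.001199/0.03012 = 0.03980 M, so pOH = 1.40 and pH = 14.00 - 1.40 = 12.60.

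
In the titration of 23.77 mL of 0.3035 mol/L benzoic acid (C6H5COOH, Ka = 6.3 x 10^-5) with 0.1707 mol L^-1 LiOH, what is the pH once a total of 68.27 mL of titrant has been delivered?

12.68

n(acid) = 0.3035 x 0.02377 = 0.007214 mol; n(LiOH) added = 0.1707 x 0.06827 = 0.01165 mol.
Base is in excess by 0.01165 - 0.007214 = 0.004439 mol in a total volume of 0.09204 L.
[OH^-] = 0.004439/0.09204 = 0.04823 M, so pOH = 1.32 and pH = 14.00 - 1.32 = 12.68.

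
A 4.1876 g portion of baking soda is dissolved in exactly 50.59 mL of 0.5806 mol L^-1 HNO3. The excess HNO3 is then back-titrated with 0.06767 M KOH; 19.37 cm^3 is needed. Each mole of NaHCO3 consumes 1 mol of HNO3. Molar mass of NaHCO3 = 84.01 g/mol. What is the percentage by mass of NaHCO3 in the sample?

56.3%

Total n(HNO3) added = 0.5806 x 0.05059 = 0.02937 mol.
n(KOH) used = 0.06767 x 0.01937 = 0.001311 mol, which equals the excess n(HNO3).
So n(HNO3) consumed by the sample = 0.02937 - 0.001311 = 0.02806 mol.
n(NaHCO3) = 0.02806 / 1 = 0.02806 mol.
mass NaHCO3 = 0.02806 x 84.01 = 2.357 g, so %NaHCO3 = 2.357/4.1876 x 100 = 56.3%.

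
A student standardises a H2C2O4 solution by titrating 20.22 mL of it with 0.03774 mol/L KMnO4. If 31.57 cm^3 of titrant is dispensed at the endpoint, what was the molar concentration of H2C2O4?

n(KMnO4) = 0.03774 x 0.03157 = 0.001191 mol.
From the balanced equation, 2 mol KMnO4 reacts with 5 mol H2C2O4, so n(H2C2O4) = 0.001191 x 5/2 = 0.002979 mol.
[H2C2O4] = 0.002979 / 0.02022 L = 0.147 M.

0.147 M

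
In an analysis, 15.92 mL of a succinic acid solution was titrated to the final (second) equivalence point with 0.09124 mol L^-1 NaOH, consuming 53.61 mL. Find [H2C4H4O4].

n(NaOH) = 0.09124 x 0.05361 = 0.004891 mol.
At the final (second) equivalence point, 2 mol OH^- react per mol H2C4H4O4, so n(H2C4H4O4) = 0.004891 / 2 = 0.002446 mol.
[H2C4H4O4] = 0.002446 / 0.01592 L = 0.154 M.

0.154 M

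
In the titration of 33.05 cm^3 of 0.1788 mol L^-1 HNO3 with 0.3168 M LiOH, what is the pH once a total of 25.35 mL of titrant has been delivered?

12.56

n(acid) = 0.1788 x 0.03305 = 0.005909 mol; n(LiOH) added = 0.3168 x 0.02535 = 0.008031 mol.
Base is in excess by 0.008031 - 0.005909 = 0.002122 mol in a total volume of 0.05840 L.
[OH^-] = 0.002122/0.05840 = 0.03633 M, so pOH = 1.44 and pH = 14.00 - 1.44 = 12.56.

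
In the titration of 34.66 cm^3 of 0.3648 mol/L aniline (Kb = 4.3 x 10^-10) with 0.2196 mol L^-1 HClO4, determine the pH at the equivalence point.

2.75

n(C6H5NH2) = 0.3648 x 0.03466 = 0.01264 mol; V(HClO4) at equivalence = 0.01264/0.2196 = 0.05758 L.
At equivalence the base is fully converted to C6H5NH3+; total volume = 0.09224 L, so [C6H5NH3+] = 0.01264/0.09224 = 0.1371 M.
Ka(C6H5NH3+) = Kw/Kb = 1.0e-14 / 4.3 x 10^-10 = 2.33e-5.
[H^+] = sqrt(Ka x [C6H5NH3+]) = sqrt(2.33e-5 x 0.1371) = 0.00179 M.
pH = -log(0.00179) = 2.75.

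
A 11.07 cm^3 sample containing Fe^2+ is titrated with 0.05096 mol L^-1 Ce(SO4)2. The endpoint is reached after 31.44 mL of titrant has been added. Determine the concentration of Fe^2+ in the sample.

n(Ce(SO4)2) = 0.05096 x 0.03144 = 0.001602 mol.
From the balanced equation, 1 mol Ce(SO4)2 reacts with 1 mol Fe^2+, so n(Fe^2+) = 0.001602 x 1/1 = 0.001602 mol.
[Fe^2+] = 0.001602 / 0.01107 L = 0.145 M.

0.145 M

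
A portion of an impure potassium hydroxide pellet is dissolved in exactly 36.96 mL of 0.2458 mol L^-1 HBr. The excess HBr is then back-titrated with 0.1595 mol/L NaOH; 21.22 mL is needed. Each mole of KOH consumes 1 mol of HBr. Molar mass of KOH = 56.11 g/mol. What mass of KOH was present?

Total n(HBr) added = 0.2458 x 0.03696 = 0.009085 mol.
n(NaOH) used = 0.1595 x 0.02122 = 0.003385 mol, which equals the excess n(HBr).
So n(HBr) consumed by the sample = 0.009085 - 0.003385 = 0.005700 mol.
n(KOH) = 0.005700 / 1 = 0.005700 mol.
mass = 0.005700 mol x 56.11 g/mol = 0.320 g.

0.320 g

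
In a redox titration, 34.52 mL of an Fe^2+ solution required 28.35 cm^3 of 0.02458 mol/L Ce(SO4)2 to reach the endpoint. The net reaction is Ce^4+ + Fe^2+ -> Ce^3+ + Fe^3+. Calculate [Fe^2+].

n(Ce(SO4)2) = 0.02458 x 0.02835 = 0.0006968 mol.
From the balanced equation, 1 mol Ce(SO4)2 reacts with 1 mol Fe^2+, so n(Fe^2+) = 0.0006968 x 1/1 = 0.0006968 mol.
[Fe^2+] = 0.0006968 / 0.03452 L = 0.0202 M.

0.0202 M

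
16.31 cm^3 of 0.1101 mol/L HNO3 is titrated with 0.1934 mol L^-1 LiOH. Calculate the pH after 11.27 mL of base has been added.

n(acid) = 0.1101 x 0.01631 = 0.001796 mol; n(LiOH) added = 0.1934 x 0.01127 = 0.002180 mol.
Base is in excess by 0.002180 - 0.001796 = 0.0003839 mol in a total volume of 0.02758 L.
[OH^-] = 0.0003839/0.02758 = 0.01392 M, so pOH = 1.86 and pH = 14.00 - 1.86 = 12.14.

12.14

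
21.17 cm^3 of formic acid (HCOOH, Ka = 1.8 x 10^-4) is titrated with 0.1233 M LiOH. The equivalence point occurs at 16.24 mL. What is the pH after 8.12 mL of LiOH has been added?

3.74

8.12 mL is exactly half the equivalence volume (16.24/2), i.e. the half-equivalence point.
There, n(HA) = n(A^-), so pH = pKa = -log(1.8 x 10^-4) = 3.74.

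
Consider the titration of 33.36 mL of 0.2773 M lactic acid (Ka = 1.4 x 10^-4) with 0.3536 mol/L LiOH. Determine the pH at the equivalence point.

8.52

n(HC3H5O3) = 0.2773 x 0.03336 = 0.009251 mol; V(LiOH) at equivalence = 0.009251/0.3536 = 0.02616 L.
At equivalence all the acid is converted to C3H5O3-; total volume = 0.03336 + 0.02616 = 0.05952 L, so [C3H5O3-] = 0.009251/0.05952 = 0.1554 M.
Kb = Kw/Ka = 1.0e-14 / 1.4 x 10^-4 = 7.14e-11.
[OH^-] = sqrt(Kb x [C3H5O3-]) = sqrt(7.14e-11 x 0.1554) = 3.33e-6 M.
pOH = 5.48, so pH = 14.00 - 5.48 = 8.52.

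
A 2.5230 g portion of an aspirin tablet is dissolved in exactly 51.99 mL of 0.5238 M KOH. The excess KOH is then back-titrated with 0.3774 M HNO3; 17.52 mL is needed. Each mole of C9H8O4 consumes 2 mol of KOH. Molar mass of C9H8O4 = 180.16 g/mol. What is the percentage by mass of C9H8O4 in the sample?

73.6%

Total n(KOH) added = 0.5238 x 0.05199 = 0.02723 mol.
n(HNO3) used = 0.3774 x 0.01752 = 0.006612 mol, which equals the excess n(KOH).
So n(KOH) consumed by the sample = 0.02723 - 0.006612 = 0.02062 mol.
n(C9H8O4) = 0.02062 / 2 = 0.01031 mol.
mass C9H8O4 = 0.01031 x 180.16 = 1.857 g, so %C9H8O4 = 1.857/2.5230 x 100 = 73.6%.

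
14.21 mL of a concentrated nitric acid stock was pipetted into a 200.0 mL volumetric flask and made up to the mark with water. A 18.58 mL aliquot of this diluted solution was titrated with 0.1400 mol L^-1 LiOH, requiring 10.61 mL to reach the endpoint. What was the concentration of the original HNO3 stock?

n(LiOH) = 0.1400 x 0.01061 = 0.001485 mol.
n(HNO3) in the aliquot = 0.001485 mol.
[diluted HNO3] = 0.001485 / 0.01858 = 0.07995 M.
Dilution factor = 200.0/14.21 = 14.07, so [stock] = 0.07995 x 14.07 = 1.13 M.

1.13 M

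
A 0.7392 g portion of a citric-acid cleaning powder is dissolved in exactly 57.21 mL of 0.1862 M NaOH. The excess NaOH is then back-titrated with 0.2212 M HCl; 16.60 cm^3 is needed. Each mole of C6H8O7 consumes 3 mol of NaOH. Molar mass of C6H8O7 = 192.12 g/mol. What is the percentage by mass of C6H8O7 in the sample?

Total n(NaOH) added = 0.1862 x 0.05721 = 0.01065 mol.
n(HCl) used = 0.2212 x 0.01660 = 0.003672 mol, which equals the excess n(NaOH).
So n(NaOH) consumed by the sample = 0.01065 - 0.003672 = 0.006981 mol.
n(C6H8O7) = 0.006981 / 3 = 0.002327 mol.
mass C6H8O7 = 0.002327 x 192.12 = 0.4470 g, so %C6H8O7 = 0.4470/0.7392 x 100 = 60.5%.

60.5%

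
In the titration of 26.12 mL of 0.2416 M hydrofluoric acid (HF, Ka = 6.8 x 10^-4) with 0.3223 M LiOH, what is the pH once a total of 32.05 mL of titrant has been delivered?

12.84

n(acid) = 0.2416 x 0.02612 = 0.006311 mol; n(LiOH) added = 0.3223 x 0.03205 = 0.01033 mol.
Base is in excess by 0.01033 - 0.006311 = 0.004019 mol in a total volume of 0.05817 L.
[OH^-] = 0.004019/0.05817 = 0.06909 M, so pOH = 1.16 and pH = 14.00 - 1.16 = 12.84.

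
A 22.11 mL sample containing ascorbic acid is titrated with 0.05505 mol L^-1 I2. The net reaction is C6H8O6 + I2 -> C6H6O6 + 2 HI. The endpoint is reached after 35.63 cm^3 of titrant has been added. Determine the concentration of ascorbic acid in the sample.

0.0887 M

n(I2) = 0.05505 x 0.03563 = 0.001961 mol.
From the balanced equation, 1 mol I2 reacts with 1 mol ascorbic acid, so n(ascorbic acid) = 0.001961 x 1/1 = 0.001961 mol.
[ascorbic acid] = 0.001961 / 0.02211 L = 0.0887 M.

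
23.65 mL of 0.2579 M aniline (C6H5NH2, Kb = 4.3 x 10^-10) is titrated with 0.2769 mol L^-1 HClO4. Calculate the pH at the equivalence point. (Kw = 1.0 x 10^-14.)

2.75

n(C6H5NH2) = 0.2579 x 0.02365 = 0.006099 mol; V(HClO4) at equivalence = 0.006099/0.2769 = 0.02203 L.
At equivalence the base is fully converted to C6H5NH3+; total volume = 0.04568 L, so [C6H5NH3+] = 0.006099/0.04568 = 0.1335 M.
Ka(C6H5NH3+) = Kw/Kb = 1.0e-14 / 4.3 x 10^-10 = 2.33e-5.
[H^+] = sqrt(Ka x [C6H5NH3+]) = sqrt(2.33e-5 x 0.1335) = 0.00176 M.
pH = -log(0.00176) = 2.75.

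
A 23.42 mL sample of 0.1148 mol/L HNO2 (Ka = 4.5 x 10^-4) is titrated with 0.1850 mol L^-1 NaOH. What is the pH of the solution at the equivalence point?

n(HNO2) = 0.1148 x 0.02342 = 0.002689 mol; V(NaOH) at equivalence = 0.002689/0.1850 = 0.01453 L.
At equivalence all the acid is converted to NO2-; total volume = 0.02342 + 0.01453 = 0.03795 L, so [NO2-] = 0.002689/0.03795 = 0.07084 M.
Kb = Kw/Ka = 1.0e-14 / 4.5 x 10^-4 = 2.22e-11.
[OH^-] = sqrt(Kb x [NO2-]) = sqrt(2.22e-11 x 0.07084) = 1.25e-6 M.
pOH = 5.90, so pH = 14.00 - 5.90 = 8.10.

8.10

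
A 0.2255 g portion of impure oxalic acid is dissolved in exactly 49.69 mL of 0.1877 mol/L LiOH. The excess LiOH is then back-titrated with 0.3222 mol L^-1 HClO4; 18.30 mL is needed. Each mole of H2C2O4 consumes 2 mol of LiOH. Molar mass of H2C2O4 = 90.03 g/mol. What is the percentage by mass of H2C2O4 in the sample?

68.5%

Total n(LiOH) added = 0.1877 x 0.04969 = 0.009327 mol.
n(HClO4) used = 0.3222 x 0.01830 = 0.005896 mol, which equals the excess n(LiOH).
So n(LiOH) consumed by the sample = 0.009327 - 0.005896 = 0.003431 mol.
n(H2C2O4) = 0.003431 / 2 = 0.001715 mol.
mass H2C2O4 = 0.001715 x 90.03 = 0.1544 g, so %H2C2O4 = 0.1544/0.2255 x 100 = 68.5%.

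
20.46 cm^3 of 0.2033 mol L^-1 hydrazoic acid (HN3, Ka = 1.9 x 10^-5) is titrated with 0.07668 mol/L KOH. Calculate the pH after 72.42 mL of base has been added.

12.18

n(acid) = 0.2033 x 0.02046 = 0.004160 mol; n(KOH) added = 0.07668 x 0.07242 = 0.005553 mol.
Base is in excess by 0.005553 - 0.004160 = 0.001394 mol in a total volume of 0.09288 L.
[OH^-] = 0.001394/0.09288 = 0.01500 M, so pOH = 1.82 and pH = 14.00 - 1.82 = 12.18.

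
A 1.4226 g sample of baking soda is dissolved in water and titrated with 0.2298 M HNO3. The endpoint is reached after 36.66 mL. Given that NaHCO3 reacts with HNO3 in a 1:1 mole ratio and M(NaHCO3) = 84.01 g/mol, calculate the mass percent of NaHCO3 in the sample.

49.7%

n(HNO3) = 0.2298 x 0.03666 = 0.008424 mol.
n(NaHCO3) = 0.008424 / 1 = 0.008424 mol.
mass of NaHCO3 = 0.008424 x 84.01 = 0.7077 g.
% purity = 0.7077 / 1.4226 x 100 = 49.7%.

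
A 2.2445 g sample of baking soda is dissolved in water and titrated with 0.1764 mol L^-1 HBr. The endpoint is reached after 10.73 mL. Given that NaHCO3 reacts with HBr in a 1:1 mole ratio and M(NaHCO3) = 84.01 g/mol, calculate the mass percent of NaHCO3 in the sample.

n(HBr) = 0.1764 x 0.01073 = 0.001893 mol.
n(NaHCO3) = 0.001893 / 1 = 0.001893 mol.
mass of NaHCO3 = 0.001893 x 84.01 = 0.1590 g.
% purity = 0.1590 / 2.2445 x 100 = 7.08%.

7.08%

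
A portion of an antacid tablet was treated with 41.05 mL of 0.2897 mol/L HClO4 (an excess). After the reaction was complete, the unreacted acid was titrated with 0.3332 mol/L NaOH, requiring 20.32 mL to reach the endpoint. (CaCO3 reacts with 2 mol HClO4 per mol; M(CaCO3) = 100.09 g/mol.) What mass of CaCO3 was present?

Total n(HClO4) added = 0.2897 x 0.04105 = 0.01189 mol.
n(NaOH) used = 0.3332 x 0.02032 = 0.006771 mol, which equals the excess n(HClO4).
So n(HClO4) consumed by the sample = 0.01189 - 0.006771 = 0.005122 mol.
n(CaCO3) = 0.005122 / 2 = 0.002561 mol.
mass = 0.002561 mol x 100.09 g/mol = 0.256 g.

0.256 g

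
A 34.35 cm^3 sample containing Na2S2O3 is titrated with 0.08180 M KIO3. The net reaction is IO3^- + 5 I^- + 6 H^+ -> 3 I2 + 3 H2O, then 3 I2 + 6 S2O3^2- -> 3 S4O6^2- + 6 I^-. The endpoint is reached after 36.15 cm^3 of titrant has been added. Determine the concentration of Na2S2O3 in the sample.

n(KIO3) = 0.08180 x 0.03615 = 0.002957 mol.
From the balanced equation, 1 mol KIO3 reacts with 6 mol Na2S2O3, so n(Na2S2O3) = 0.002957 x 6/1 = 0.01774 mol.
[Na2S2O3] = 0.01774 / 0.03435 L = 0.517 M.

0.517 M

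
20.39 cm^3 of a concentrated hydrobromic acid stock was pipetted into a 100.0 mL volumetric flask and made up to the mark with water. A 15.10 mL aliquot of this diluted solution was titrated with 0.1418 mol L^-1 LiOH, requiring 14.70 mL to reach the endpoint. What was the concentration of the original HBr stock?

0.677 M

n(LiOH) = 0.1418 x 0.01470 = 0.002084 mol.
n(HBr) in the aliquot = 0.002084 mol.
[diluted HBr] = 0.002084 / 0.01510 = 0.1380 M.
Dilution factor = 100.0/20.39 = 4.904, so [stock] = 0.1380 x 4.904 = 0.677 M.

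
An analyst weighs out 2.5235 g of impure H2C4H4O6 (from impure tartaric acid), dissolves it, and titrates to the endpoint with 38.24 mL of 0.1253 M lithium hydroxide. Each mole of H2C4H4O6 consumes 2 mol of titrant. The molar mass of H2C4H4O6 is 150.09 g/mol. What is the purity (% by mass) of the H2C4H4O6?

14.2%

n(LiOH) = 0.1253 x 0.03824 = 0.004791 mol.
n(H2C4H4O6) = 0.004791 / 2 = 0.002396 mol.
mass of H2C4H4O6 = 0.002396 x 150.09 = 0.3596 g.
% purity = 0.3596 / 2.5235 x 100 = 14.2%.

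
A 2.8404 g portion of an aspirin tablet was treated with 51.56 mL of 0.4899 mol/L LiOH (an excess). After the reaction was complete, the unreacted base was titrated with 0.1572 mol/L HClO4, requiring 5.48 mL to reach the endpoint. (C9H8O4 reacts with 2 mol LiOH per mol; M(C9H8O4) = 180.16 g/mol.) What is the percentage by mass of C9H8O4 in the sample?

Total n(LiOH) added = 0.4899 x 0.05156 = 0.02526 mol.
n(HClO4) used = 0.1572 x 0.005480 = 0.0008615 mol, which equals the excess n(LiOH).
So n(LiOH) consumed by the sample = 0.02526 - 0.0008615 = 0.02440 mol.
n(C9H8O4) = 0.02440 / 2 = 0.01220 mol.
mass C9H8O4 = 0.01220 x 180.16 = 2.198 g, so %C9H8O4 = 2.198/2.8404 x 100 = 77.4%.

77.4%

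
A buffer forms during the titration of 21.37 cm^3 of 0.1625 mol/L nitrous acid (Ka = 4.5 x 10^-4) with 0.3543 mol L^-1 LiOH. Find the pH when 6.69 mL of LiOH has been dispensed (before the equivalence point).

3.68

Initial n(HNO2) = 0.1625 x 0.02137 = 0.003473 mol.
n(LiOH) added = 0.3543 x 0.006690 = 0.002370 mol, converting that many moles of HNO2 to NO2-.
Remaining n(HNO2) = 0.001102 mol; n(NO2-) = 0.002370 mol.
By Henderson-Hasselbalch, pH = pKa + log([A^-]/[HA]) = 3.35 + log(0.002370/0.001102) = 3.35 + (+0.33) = 3.68.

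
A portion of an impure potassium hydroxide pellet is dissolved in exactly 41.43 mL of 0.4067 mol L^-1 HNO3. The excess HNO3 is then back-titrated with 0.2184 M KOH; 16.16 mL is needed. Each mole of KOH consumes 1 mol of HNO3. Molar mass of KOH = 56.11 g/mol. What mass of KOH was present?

0.747 g

Total n(HNO3) added = 0.4067 x 0.04143 = 0.01685 mol.
n(KOH) used = 0.2184 x 0.01616 = 0.003529 mol, which equals the excess n(HNO3).
So n(HNO3) consumed by the sample = 0.01685 - 0.003529 = 0.01332 mol.
n(KOH) = 0.01332 / 1 = 0.01332 mol.
mass = 0.01332 mol x 56.11 g/mol = 0.747 g.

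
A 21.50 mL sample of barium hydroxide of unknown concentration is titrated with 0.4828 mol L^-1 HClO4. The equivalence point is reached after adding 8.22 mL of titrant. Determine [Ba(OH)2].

n(HClO4) delivered = 0.4828 x 0.008220 = 0.003969 mol.
The reaction is 1 Ba(OH)2 + 2 HClO4, so n(Ba(OH)2) = 0.003969 x 1/2 = 0.001984 mol.
[Ba(OH)2] = 0.001984 mol / 0.02150 L = 0.0923 M.

0.0923 M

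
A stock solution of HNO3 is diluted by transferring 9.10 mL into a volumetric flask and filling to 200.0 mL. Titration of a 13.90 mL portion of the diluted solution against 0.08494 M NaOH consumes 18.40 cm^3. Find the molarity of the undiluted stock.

n(NaOH) = 0.08494 x 0.01840 = 0.001563 mol.
n(HNO3) in the aliquot = 0.001563 mol.
[diluted HNO3] = 0.001563 / 0.01390 = 0.1124 M.
Dilution factor = 200.0/9.100 = 21.98, so [stock] = 0.1124 x 21.98 = 2.47 M.

2.47 M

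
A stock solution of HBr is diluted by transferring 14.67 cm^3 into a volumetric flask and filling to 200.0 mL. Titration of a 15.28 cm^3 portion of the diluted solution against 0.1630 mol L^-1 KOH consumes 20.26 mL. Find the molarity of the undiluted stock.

n(KOH) = 0.1630 x 0.02026 = 0.003302 mol.
n(HBr) in the aliquot = 0.003302 mol.
[diluted HBr] = 0.003302 / 0.01528 = 0.2161 M.
Dilution factor = 200.0/14.67 = 13.63, so [stock] = 0.2161 x 13.63 = 2.95 M.

2.95 M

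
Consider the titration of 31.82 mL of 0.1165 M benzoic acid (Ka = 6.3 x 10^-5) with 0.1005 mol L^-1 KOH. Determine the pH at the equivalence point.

8.47

n(C6H5COOH) = 0.1165 x 0.03182 = 0.003707 mol; V(KOH) at equivalence = 0.003707/0.1005 = 0.03689 L.
At equivalence all the acid is converted to C6H5COO-; total volume = 0.03182 + 0.03689 = 0.06871 L, so [C6H5COO-] = 0.003707/0.06871 = 0.05396 M.
Kb = Kw/Ka = 1.0e-14 / 6.3 x 10^-5 = 1.59e-10.
[OH^-] = sqrt(Kb x [C6H5COO-]) = sqrt(1.59e-10 x 0.05396) = 2.93e-6 M.
pOH = 5.53, so pH = 14.00 - 5.53 = 8.47.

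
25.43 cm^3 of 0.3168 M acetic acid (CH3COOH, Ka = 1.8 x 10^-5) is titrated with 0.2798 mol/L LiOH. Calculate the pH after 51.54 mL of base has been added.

n(acid) = 0.3168 x 0.02543 = 0.008056 mol; n(LiOH) added = 0.2798 x 0.05154 = 0.01442 mol.
Base is in excess by 0.01442 - 0.008056 = 0.006365 mol in a total volume of 0.07697 L.
[OH^-] = 0.006365/0.07697 = 0.08269 M, so pOH = 1.08 and pH = 14.00 - 1.08 = 12.92.

12.92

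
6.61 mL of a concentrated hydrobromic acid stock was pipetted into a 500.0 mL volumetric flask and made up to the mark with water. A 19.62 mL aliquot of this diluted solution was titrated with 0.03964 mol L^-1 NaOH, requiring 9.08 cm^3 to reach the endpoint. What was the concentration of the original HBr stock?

1.39 M

n(NaOH) = 0.03964 x 0.009080 = 0.0003599 mol.
n(HBr) in the aliquot = 0.0003599 mol.
[diluted HBr] = 0.0003599 / 0.01962 = 0.01835 M.
Dilution factor = 500.0/6.610 = 75.64, so [stock] = 0.01835 x 75.64 = 1.39 M.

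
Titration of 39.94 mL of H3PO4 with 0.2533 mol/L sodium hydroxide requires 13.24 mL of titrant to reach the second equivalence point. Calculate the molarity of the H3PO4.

n(NaOH) = 0.2533 x 0.01324 = 0.003354 mol.
At the second equivalence point, 2 mol OH^- react per mol H3PO4, so n(H3PO4) = 0.003354 / 2 = 0.001677 mol.
[H3PO4] = 0.001677 / 0.03994 L = 0.0420 M.

0.0420 M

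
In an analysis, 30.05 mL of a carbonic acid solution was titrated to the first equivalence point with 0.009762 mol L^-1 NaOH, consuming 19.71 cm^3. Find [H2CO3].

n(NaOH) = 0.009762 x 0.01971 = 0.0001924 mol.
At the first equivalence point, 1 mol OH^- react per mol H2CO3, so n(H2CO3) = 0.0001924 / 1 = 0.0001924 mol.
[H2CO3] = 0.0001924 / 0.03005 L = 0.00640 M.

0.00640 M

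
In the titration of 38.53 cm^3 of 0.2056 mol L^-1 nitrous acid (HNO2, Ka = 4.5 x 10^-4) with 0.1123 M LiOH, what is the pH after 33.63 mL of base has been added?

Initial n(HNO2) = 0.2056 x 0.03853 = 0.007922 mol.
n(LiOH) added = 0.1123 x 0.03363 = 0.003777 mol, converting that many moles of HNO2 to NO2-.
Remaining n(HNO2) = 0.004145 mol; n(NO2-) = 0.003777 mol.
By Henderson-Hasselbalch, pH = pKa + log([A^-]/[HA]) = 3.35 + log(0.003777/0.004145) = 3.35 + (-0.04) = 3.31.

3.31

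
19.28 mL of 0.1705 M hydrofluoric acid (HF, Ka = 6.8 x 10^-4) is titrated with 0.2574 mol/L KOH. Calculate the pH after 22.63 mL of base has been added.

12.78

n(acid) = 0.1705 x 0.01928 = 0.003287 mol; n(KOH) added = 0.2574 x 0.02263 = 0.005825 mol.
Base is in excess by 0.005825 - 0.003287 = 0.002538 mol in a total volume of 0.04191 L.
[OH^-] = 0.002538/0.04191 = 0.06055 M, so pOH = 1.22 and pH = 14.00 - 1.22 = 12.78.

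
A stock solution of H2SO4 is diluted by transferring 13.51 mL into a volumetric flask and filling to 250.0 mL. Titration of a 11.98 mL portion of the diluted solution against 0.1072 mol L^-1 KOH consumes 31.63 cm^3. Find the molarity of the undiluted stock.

n(KOH) = 0.1072 x 0.03163 = 0.003391 mol.
n(H2SO4) in the aliquot = 0.003391 x 1/2 = 0.001695 mol.
[diluted H2SO4] = 0.001695 / 0.01198 = 0.1415 M.
Dilution factor = 250.0/13.51 = 18.50, so [stock] = 0.1415 x 18.50 = 2.62 M.

2.62 M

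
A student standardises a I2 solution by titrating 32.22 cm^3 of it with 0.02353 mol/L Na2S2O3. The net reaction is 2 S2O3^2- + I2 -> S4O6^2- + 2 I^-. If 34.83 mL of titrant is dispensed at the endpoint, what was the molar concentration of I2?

n(Na2S2O3) = 0.02353 x 0.03483 = 0.0008195 mol.
From the balanced equation, 2 mol Na2S2O3 reacts with 1 mol I2, so n(I2) = 0.0008195 x 1/2 = 0.0004098 mol.
[I2] = 0.0004098 / 0.03222 L = 0.0127 M.

0.0127 M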